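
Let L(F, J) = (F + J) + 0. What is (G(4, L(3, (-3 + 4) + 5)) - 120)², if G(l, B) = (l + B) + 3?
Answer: 10816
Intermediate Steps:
L(F, J) = F + J
G(l, B) = 3 + B + l (G(l, B) = (B + l) + 3 = 3 + B + l)
(G(4, L(3, (-3 + 4) + 5)) - 120)² = ((3 + (3 + ((-3 + 4) + 5)) + 4) - 120)² = ((3 + (3 + (1 + 5)) + 4) - 120)² = ((3 + (3 + 6) + 4) - 120)² = ((3 + 9 + 4) - 120)² = (16 - 120)² = (-104)² = 10816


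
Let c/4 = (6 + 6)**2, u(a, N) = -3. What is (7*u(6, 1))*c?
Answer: -12096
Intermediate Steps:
c = 576 (c = 4*(6 + 6)**2 = 4*12**2 = 4*144 = 576)
(7*u(6, 1))*c = (7*(-3))*576 = -21*576 = -12096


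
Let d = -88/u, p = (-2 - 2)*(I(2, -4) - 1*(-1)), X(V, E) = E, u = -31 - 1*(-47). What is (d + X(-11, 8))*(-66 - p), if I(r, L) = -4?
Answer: -195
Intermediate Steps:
u = 16 (u = -31 + 47 = 16)
p = 12 (p = (-2 - 2)*(-4 - 1*(-1)) = -4*(-4 + 1) = -4*(-3) = 12)
d = -11/2 (d = -88/16 = -88*1/16 = -11/2 ≈ -5.5000)
(d + X(-11, 8))*(-66 - p) = (-11/2 + 8)*(-66 - 1*12) = 5*(-66 - 12)/2 = (5/2)*(-78) = -195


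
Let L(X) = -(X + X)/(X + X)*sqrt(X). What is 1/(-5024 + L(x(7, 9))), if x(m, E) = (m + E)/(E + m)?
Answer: -1/5025 ≈ -0.00019901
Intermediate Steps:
x(m, E) = 1 (x(m, E) = (E + m)/(E + m) = 1)
L(X) = -sqrt(X) (L(X) = -(2*X)/((2*X))*sqrt(X) = -(2*X)*(1/(2*X))*sqrt(X) = -sqrt(X))
1/(-5024 + L(x(7, 9))) = 1/(-5024 - sqrt(1)) = 1/(-5024 - 1*1) = 1/(-5024 - 1) = 1/(-5025) = -1/5025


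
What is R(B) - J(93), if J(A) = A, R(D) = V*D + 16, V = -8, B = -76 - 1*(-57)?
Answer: 75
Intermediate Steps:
B = -19 (B = -76 + 57 = -19)
R(D) = 16 - 8*D (R(D) = -8*D + 16 = 16 - 8*D)
R(B) - J(93) = (16 - 8*(-19)) - 1*93 = (16 + 152) - 93 = 168 - 93 = 75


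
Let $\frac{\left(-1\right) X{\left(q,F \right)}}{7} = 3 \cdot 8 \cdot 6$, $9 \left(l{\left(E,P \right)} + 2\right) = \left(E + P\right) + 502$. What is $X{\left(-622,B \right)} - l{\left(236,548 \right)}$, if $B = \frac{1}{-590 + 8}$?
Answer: $- \frac{10340}{9} \approx -1148.9$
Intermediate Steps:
$l{\left(E,P \right)} = \frac{484}{9} + \frac{E}{9} + \frac{P}{9}$ ($l{\left(E,P \right)} = -2 + \frac{\left(E + P\right) + 502}{9} = -2 + \frac{502 + E + P}{9} = -2 + \left(\frac{502}{9} + \frac{E}{9} + \frac{P}{9}\right) = \frac{484}{9} + \frac{E}{9} + \frac{P}{9}$)
$B = - \frac{1}{582}$ ($B = \frac{1}{-582} = - \frac{1}{582} \approx -0.0017182$)
$X{\left(q,F \right)} = -1008$ ($X{\left(q,F \right)} = - 7 \cdot 3 \cdot 8 \cdot 6 = - 7 \cdot 24 \cdot 6 = \left(-7\right) 144 = -1008$)
$X{\left(-622,B \right)} - l{\left(236,548 \right)} = -1008 - \left(\frac{484}{9} + \frac{1}{9} \cdot 236 + \frac{1}{9} \cdot 548\right) = -1008 - \left(\frac{484}{9} + \frac{236}{9} + \frac{548}{9}\right) = -1008 - \frac{1268}{9} = - \frac{10340}{9}$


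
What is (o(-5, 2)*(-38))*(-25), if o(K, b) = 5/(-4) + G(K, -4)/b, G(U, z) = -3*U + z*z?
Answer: 27075/2 ≈ 13538.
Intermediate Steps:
G(U, z) = z**2 - 3*U (G(U, z) = -3*U + z**2 = z**2 - 3*U)
o(K, b) = -5/4 + (16 - 3*K)/b (o(K, b) = 5/(-4) + ((-4)**2 - 3*K)/b = 5*(-1/4) + (16 - 3*K)/b = -5/4 + (16 - 3*K)/b)
(o(-5, 2)*(-38))*(-25) = (((1/4)*(64 - 12*(-5) - 5*2)/2)*(-38))*(-25) = (((1/4)*(1/2)*(64 + 60 - 10))*(-38))*(-25) = (((1/4)*(1/2)*114)*(-38))*(-25) = ((57/4)*(-38))*(-25) = -1083/2*(-25) = 27075/2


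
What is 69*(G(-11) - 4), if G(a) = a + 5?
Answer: -690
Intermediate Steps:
G(a) = 5 + a
69*(G(-11) - 4) = 69*((5 - 11) - 4) = 69*(-6 - 4) = 69*(-10) = -690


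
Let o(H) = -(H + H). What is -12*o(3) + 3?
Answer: 75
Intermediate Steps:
o(H) = -2*H
-12*o(3) + 3 = -(-24)*3 + 3 = -12*(-6) + 3 = 72 + 3 = 75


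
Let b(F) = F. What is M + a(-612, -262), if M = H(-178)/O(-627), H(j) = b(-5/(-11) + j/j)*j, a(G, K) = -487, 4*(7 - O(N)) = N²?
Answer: -2105830665/4324111 ≈ -487.00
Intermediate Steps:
O(N) = 7 - N²/4
H(j) = 16*j/11 (H(j) = (-5/(-11) + j/j)*j = (-5*(-1/11) + 1)*j = (5/11 + 1)*j = 16*j/11)
M = 11392/4324111 (M = ((16/11)*(-178))/(7 - ¼*(-627)²) = -2848/(11*(7 - ¼*393129)) = -2848/(11*(7 - 393129/4)) = -2848/(11*(-393101/4)) = -2848/11*(-4/393101) = 11392/4324111 ≈ 0.0026345)
M + a(-612, -262) = 11392/4324111 - 487 = -2105830665/4324111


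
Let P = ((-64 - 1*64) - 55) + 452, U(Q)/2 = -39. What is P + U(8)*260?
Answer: -20011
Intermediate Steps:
U(Q) = -78 (U(Q) = 2*(-39) = -78)
P = 269 (P = ((-64 - 64) - 55) + 452 = (-128 - 55) + 452 = -183 + 452 = 269)
P + U(8)*260 = 269 - 78*260 = 269 - 20280 = -20011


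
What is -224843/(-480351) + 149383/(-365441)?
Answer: 10410577330/175539949791 ≈ 0.059306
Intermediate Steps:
-224843/(-480351) + 149383/(-365441) = -224843*(-1/480351) + 149383*(-1/365441) = 224843/480351 - 149383/365441 = 10410577330/175539949791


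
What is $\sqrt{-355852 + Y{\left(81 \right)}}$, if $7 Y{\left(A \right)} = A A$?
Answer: $\frac{i \sqrt{17390821}}{7} \approx 595.75 i$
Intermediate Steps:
$Y{\left(A \right)} = \frac{A^{2}}{7}$ ($Y{\left(A \right)} = \frac{A A}{7} = \frac{A^{2}}{7}$)
$\sqrt{-355852 + Y{\left(81 \right)}} = \sqrt{-355852 + \frac{81^{2}}{7}} = \sqrt{-355852 + \frac{1}{7} \cdot 6561} = \sqrt{-355852 + \frac{6561}{7}} = \sqrt{- \frac{2484403}{7}} = \frac{i \sqrt{17390821}}{7}$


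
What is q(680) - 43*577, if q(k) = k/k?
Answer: -24810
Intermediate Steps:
q(k) = 1
q(680) - 43*577 = 1 - 43*577 = 1 - 1*24811 = 1 - 24811 = -24810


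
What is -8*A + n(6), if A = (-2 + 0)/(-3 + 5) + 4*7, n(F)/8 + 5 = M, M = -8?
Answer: -320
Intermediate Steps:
n(F) = -104 (n(F) = -40 + 8*(-8) = -40 - 64 = -104)
A = 27 (A = -2/2 + 28 = -2*1/2 + 28 = -1 + 28 = 27)
-8*A + n(6) = -8*27 - 104 = -216 - 104 = -320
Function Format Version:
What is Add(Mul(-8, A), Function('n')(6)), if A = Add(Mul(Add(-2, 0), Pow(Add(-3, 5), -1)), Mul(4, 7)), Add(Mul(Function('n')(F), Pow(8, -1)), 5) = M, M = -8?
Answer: -320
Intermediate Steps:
Function('n')(F) = -104 (Function('n')(F) = Add(-40, Mul(8, -8)) = Add(-40, -64) = -104)
A = 27 (A = Add(Mul(-2, Pow(2, -1)), 28) = Add(Mul(-2, Rational(1, 2)), 28) = Add(-1, 28) = 27)
Add(Mul(-8, A), Function('n')(6)) = Add(Mul(-8, 27), -104) = Add(-216, -104) = -320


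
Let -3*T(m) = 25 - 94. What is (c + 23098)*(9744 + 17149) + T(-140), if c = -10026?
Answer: 351545319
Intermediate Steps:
T(m) = 23 (T(m) = -(25 - 94)/3 = -⅓*(-69) = 23)
(c + 23098)*(9744 + 17149) + T(-140) = (-10026 + 23098)*(9744 + 17149) + 23 = 13072*26893 + 23 = 351545296 + 23 = 351545319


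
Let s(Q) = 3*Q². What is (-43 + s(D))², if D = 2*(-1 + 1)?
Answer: 1849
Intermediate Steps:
D = 0 (D = 2*0 = 0)
(-43 + s(D))² = (-43 + 3*0²)² = (-43 + 3*0)² = (-43 + 0)² = (-43)² = 1849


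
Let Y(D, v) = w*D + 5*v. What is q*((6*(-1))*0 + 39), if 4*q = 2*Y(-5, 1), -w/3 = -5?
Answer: -1365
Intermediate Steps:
w = 15 (w = -3*(-5) = 15)
Y(D, v) = 5*v + 15*D (Y(D, v) = 15*D + 5*v = 5*v + 15*D)
q = -35 (q = (2*(5*1 + 15*(-5)))/4 = (2*(5 - 75))/4 = (2*(-70))/4 = (¼)*(-140) = -35)
q*((6*(-1))*0 + 39) = -35*((6*(-1))*0 + 39) = -35*(-6*0 + 39) = -35*(0 + 39) = -35*39 = -1365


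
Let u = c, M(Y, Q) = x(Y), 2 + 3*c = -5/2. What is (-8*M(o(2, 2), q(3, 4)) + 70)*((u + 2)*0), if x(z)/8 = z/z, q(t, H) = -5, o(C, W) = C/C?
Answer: 0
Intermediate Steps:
o(C, W) = 1
x(z) = 8 (x(z) = 8*(z/z) = 8*1 = 8)
c = -3/2 (c = -⅔ + (-5/2)/3 = -⅔ + (-5*½)/3 = -⅔ + (⅓)*(-5/2) = -⅔ - ⅚ = -3/2 ≈ -1.5000)
M(Y, Q) = 8
u = -3/2 ≈ -1.5000
(-8*M(o(2, 2), q(3, 4)) + 70)*((u + 2)*0) = (-8*8 + 70)*((-3/2 + 2)*0) = (-64 + 70)*((½)*0) = 6*0 = 0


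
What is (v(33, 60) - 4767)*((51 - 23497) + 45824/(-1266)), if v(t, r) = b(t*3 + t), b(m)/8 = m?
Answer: 18387052510/211 ≈ 8.7142e+7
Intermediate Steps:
b(m) = 8*m
v(t, r) = 32*t (v(t, r) = 8*(t*3 + t) = 8*(3*t + t) = 8*(4*t) = 32*t)
(v(33, 60) - 4767)*((51 - 23497) + 45824/(-1266)) = (32*33 - 4767)*((51 - 23497) + 45824/(-1266)) = (1056 - 4767)*(-23446 + 45824*(-1/1266)) = -3711*(-23446 - 22912/633) = -3711*(-14864230/633) = 18387052510/211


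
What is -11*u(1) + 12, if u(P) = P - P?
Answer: 12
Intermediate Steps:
u(P) = 0
-11*u(1) + 12 = -11*0 + 12 = 0 + 12 = 12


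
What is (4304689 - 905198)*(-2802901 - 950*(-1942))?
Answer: -3256715777491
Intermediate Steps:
(4304689 - 905198)*(-2802901 - 950*(-1942)) = 3399491*(-2802901 + 1844900) = 3399491*(-958001) = -3256715777491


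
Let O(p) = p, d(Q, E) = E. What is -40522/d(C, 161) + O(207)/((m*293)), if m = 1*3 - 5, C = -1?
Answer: -23779219/94346 ≈ -252.04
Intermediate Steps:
m = -2 (m = 3 - 5 = -2)
-40522/d(C, 161) + O(207)/((m*293)) = -40522/161 + 207/((-2*293)) = -40522*1/161 + 207/(-586) = -40522/161 + 207*(-1/586) = -40522/161 - 207/586 = -23779219/94346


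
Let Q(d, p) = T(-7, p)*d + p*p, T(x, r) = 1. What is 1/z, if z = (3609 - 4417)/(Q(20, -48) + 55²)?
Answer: -5349/808 ≈ -6.6200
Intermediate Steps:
Q(d, p) = d + p² (Q(d, p) = 1*d + p*p = d + p²)
z = -808/5349 (z = (3609 - 4417)/((20 + (-48)²) + 55²) = -808/((20 + 2304) + 3025) = -808/(2324 + 3025) = -808/5349 ≈ -0.15106)
1/z = 1/(-808/5349) = -5349/808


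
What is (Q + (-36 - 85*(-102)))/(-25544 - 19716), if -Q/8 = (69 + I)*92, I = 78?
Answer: 49779/22630 ≈ 2.1997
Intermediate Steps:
Q = -108192 (Q = -8*(69 + 78)*92 = -1176*92 = -8*13524 = -108192)
(Q + (-36 - 85*(-102)))/(-25544 - 19716) = (-108192 + (-36 - 85*(-102)))/(-25544 - 19716) = (-108192 + (-36 + 8670))/(-45260) = (-108192 + 8634)*(-1/45260) = -99558*(-1/45260) = 49779/22630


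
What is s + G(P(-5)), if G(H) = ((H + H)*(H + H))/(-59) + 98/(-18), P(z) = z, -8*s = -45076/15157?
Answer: -108936535/16096734 ≈ -6.7676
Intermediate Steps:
s = 11269/30314 (s = -(-11269)/(2*15157) = -⅛*(-45076/15157) = 11269/30314 ≈ 0.37174)
G(H) = -49/9 - 4*H²/59 (G(H) = ((2*H)*(2*H))*(-1/59) + 98*(-1/18) = (4*H²)*(-1/59) - 49/9 = -4*H²/59 - 49/9 = -49/9 - 4*H²/59)
s + G(P(-5)) = 11269/30314 + (-49/9 - 4/59*(-5)²) = 11269/30314 + (-49/9 - 4/59*25) = 11269/30314 + (-49/9 - 100/59) = 11269/30314 - 3791/531 = -108936535/16096734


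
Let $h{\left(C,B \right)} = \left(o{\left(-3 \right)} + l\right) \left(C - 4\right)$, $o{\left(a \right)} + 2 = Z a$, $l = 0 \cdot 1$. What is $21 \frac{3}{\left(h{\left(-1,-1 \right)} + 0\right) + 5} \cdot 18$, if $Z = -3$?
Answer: $- \frac{189}{5} \approx -37.8$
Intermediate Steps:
$l = 0$
$o{\left(a \right)} = -2 - 3 a$
$h{\left(C,B \right)} = -28 + 7 C$ ($h{\left(C,B \right)} = \left(\left(-2 - -9\right) + 0\right) \left(C - 4\right) = \left(\left(-2 + 9\right) + 0\right) \left(-4 + C\right) = \left(7 + 0\right) \left(-4 + C\right) = 7 \left(-4 + C\right) = -28 + 7 C$)
$21 \frac{3}{\left(h{\left(-1,-1 \right)} + 0\right) + 5} \cdot 18 = 21 \frac{3}{\left(\left(-28 + 7 \left(-1\right)\right) + 0\right) + 5} \cdot 18 = 21 \frac{3}{\left(\left(-28 - 7\right) + 0\right) + 5} \cdot 18 = 21 \frac{3}{\left(-35 + 0\right) + 5} \cdot 18 = 21 \frac{3}{-35 + 5} \cdot 18 = 21 \frac{3}{-30} \cdot 18 = 21 \cdot 3 \left(- \frac{1}{30}\right) 18 = 21 \left(- \frac{1}{10}\right) 18 = \left(- \frac{21}{10}\right) 18 = - \frac{189}{5}$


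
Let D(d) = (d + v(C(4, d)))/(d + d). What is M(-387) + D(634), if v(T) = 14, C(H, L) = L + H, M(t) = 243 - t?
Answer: 199872/317 ≈ 630.51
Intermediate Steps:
C(H, L) = H + L
D(d) = (14 + d)/(2*d) (D(d) = (d + 14)/(d + d) = (14 + d)/((2*d)) = (14 + d)*(1/(2*d)) = (14 + d)/(2*d))
M(-387) + D(634) = (243 - 1*(-387)) + (½)*(14 + 634)/634 = (243 + 387) + (½)*(1/634)*648 = 630 + 162/317 = 199872/317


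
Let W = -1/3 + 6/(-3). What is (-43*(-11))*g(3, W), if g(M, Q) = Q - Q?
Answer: 0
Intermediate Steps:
W = -7/3 (W = -1*1/3 + 6*(-1/3) = -1/3 - 2 = -7/3 ≈ -2.3333)
g(M, Q) = 0
(-43*(-11))*g(3, W) = -43*(-11)*0 = 473*0 = 0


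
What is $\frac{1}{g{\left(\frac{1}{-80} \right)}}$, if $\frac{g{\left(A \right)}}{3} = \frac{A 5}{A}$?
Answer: $\frac{1}{15} \approx 0.066667$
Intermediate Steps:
$g{\left(A \right)} = 15$ ($g{\left(A \right)} = 3 \frac{A 5}{A} = 3 \frac{5 A}{A} = 3 \cdot 5 = 15$)
$\frac{1}{g{\left(\frac{1}{-80} \right)}} = \frac{1}{15}$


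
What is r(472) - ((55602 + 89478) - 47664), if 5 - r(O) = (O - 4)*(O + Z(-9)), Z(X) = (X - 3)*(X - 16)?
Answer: -458707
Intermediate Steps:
Z(X) = (-16 + X)*(-3 + X) (Z(X) = (-3 + X)*(-16 + X) = (-16 + X)*(-3 + X))
r(O) = 5 - (-4 + O)*(300 + O) (r(O) = 5 - (O - 4)*(O + (48 + (-9)**2 - 19*(-9))) = 5 - (-4 + O)*(O + (48 + 81 + 171)) = 5 - (-4 + O)*(O + 300) = 5 - (-4 + O)*(300 + O))
r(472) - ((55602 + 89478) - 47664) = (1205 - 1*472**2 - 296*472) - ((55602 + 89478) - 47664) = (1205 - 1*222784 - 139712) - (145080 - 47664) = (1205 - 222784 - 139712) - 1*97416 = -361291 - 97416 = -458707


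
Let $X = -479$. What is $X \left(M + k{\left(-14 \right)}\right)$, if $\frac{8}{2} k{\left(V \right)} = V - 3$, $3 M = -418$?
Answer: $\frac{825317}{12} \approx 68776.0$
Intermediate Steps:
$M = - \frac{418}{3}$ ($M = \frac{1}{3} \left(-418\right) = - \frac{418}{3} \approx -139.33$)
$k{\left(V \right)} = - \frac{3}{4} + \frac{V}{4}$ ($k{\left(V \right)} = \frac{V - 3}{4} = \frac{-3 + V}{4} = - \frac{3}{4} + \frac{V}{4}$)
$X \left(M + k{\left(-14 \right)}\right) = - 479 \left(- \frac{418}{3} + \left(- \frac{3}{4} + \frac{1}{4} \left(-14\right)\right)\right) = - 479 \left(- \frac{418}{3} - \frac{17}{4}\right) = \left(-479\right) \left(- \frac{1723}{12}\right) = \frac{825317}{12}$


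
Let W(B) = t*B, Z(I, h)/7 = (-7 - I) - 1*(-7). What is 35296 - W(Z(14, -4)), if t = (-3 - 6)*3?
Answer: 32650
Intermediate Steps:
Z(I, h) = -7*I (Z(I, h) = 7*((-7 - I) - 1*(-7)) = 7*((-7 - I) + 7) = 7*(-I) = -7*I)
t = -27 (t = -9*3 = -27)
W(B) = -27*B
35296 - W(Z(14, -4)) = 35296 - (-27)*(-7*14) = 35296 - (-27)*(-98) = 35296 - 1*2646 = 35296 - 2646 = 32650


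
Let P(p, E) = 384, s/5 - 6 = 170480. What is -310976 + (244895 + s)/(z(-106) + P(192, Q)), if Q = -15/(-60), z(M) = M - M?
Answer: -39439153/128 ≈ -3.0812e+5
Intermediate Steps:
z(M) = 0
Q = ¼ (Q = -15*(-1/60) = ¼ ≈ 0.25000)
s = 852430 (s = 30 + 5*170480 = 30 + 852400 = 852430)
-310976 + (244895 + s)/(z(-106) + P(192, Q)) = -310976 + (244895 + 852430)/(0 + 384) = -310976 + 1097325/384 = -310976 + 1097325*(1/384) = -310976 + 365775/128 = -39439153/128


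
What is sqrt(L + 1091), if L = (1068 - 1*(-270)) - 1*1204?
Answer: 35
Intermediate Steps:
L = 134 (L = (1068 + 270) - 1204 = 1338 - 1204 = 134)
sqrt(L + 1091) = sqrt(134 + 1091) = sqrt(1225) = 35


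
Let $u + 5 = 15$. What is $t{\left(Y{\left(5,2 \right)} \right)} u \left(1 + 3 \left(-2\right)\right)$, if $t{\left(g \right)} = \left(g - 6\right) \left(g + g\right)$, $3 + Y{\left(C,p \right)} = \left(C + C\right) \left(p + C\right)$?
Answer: $-408700$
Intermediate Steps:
$Y{\left(C,p \right)} = -3 + 2 C \left(C + p\right)$ ($Y{\left(C,p \right)} = -3 + \left(C + C\right) \left(p + C\right) = -3 + 2 C \left(C + p\right)$)
$t{\left(g \right)} = 2 g \left(-6 + g\right)$ ($t{\left(g \right)} = \left(-6 + g\right) 2 g = 2 g \left(-6 + g\right)$)
$u = 10$ ($u = -5 + 15 = 10$)
$t{\left(Y{\left(5,2 \right)} \right)} u \left(1 + 3 \left(-2\right)\right) = 2 \left(-3 + 2 \cdot 5^{2} + 2 \cdot 5 \cdot 2\right) \left(-6 + \left(-3 + 2 \cdot 5^{2} + 2 \cdot 5 \cdot 2\right)\right) 10 \left(1 + 3 \left(-2\right)\right) = 2 \left(-3 + 2 \cdot 25 + 20\right) \left(-6 + \left(-3 + 2 \cdot 25 + 20\right)\right) 10 \left(1 - 6\right) = 2 \left(-3 + 50 + 20\right) \left(-6 + \left(-3 + 50 + 20\right)\right) 10 \left(-5\right) = 2 \cdot 67 \left(-6 + 67\right) 10 \left(-5\right) = 2 \cdot 67 \cdot 61 \cdot 10 \left(-5\right) = 8174 \cdot 10 \left(-5\right) = 81740 \left(-5\right) = -408700$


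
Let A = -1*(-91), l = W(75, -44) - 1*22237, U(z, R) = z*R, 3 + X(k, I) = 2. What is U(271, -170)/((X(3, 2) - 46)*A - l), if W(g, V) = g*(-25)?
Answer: -9214/3967 ≈ -2.3227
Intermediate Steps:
X(k, I) = -1 (X(k, I) = -3 + 2 = -1)
W(g, V) = -25*g
U(z, R) = R*z
l = -24112 (l = -25*75 - 1*22237 = -1875 - 22237 = -24112)
A = 91
U(271, -170)/((X(3, 2) - 46)*A - l) = (-170*271)/((-1 - 46)*91 - 1*(-24112)) = -46070/(-47*91 + 24112) = -46070/(-4277 + 24112) = -46070/19835 = -46070*1/19835 = -9214/3967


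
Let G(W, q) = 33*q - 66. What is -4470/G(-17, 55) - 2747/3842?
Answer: -7326081/2239886 ≈ -3.2707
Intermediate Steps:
G(W, q) = -66 + 33*q
-4470/G(-17, 55) - 2747/3842 = -4470/(-66 + 33*55) - 2747/3842 = -4470/(-66 + 1815) - 2747*1/3842 = -4470/1749 - 2747/3842 = -4470*1/1749 - 2747/3842 = -1490/583 - 2747/3842 = -7326081/2239886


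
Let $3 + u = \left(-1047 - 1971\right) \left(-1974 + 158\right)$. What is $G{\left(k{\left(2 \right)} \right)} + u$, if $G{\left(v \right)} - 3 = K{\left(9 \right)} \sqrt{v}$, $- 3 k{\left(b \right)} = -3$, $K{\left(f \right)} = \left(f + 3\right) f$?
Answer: $5480796$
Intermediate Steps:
$K{\left(f \right)} = f \left(3 + f\right)$ ($K{\left(f \right)} = \left(3 + f\right) f = f \left(3 + f\right)$)
$k{\left(b \right)} = 1$ ($k{\left(b \right)} = \left(- \frac{1}{3}\right) \left(-3\right) = 1$)
$G{\left(v \right)} = 3 + 108 \sqrt{v}$ ($G{\left(v \right)} = 3 + 9 \left(3 + 9\right) \sqrt{v} = 3 + 9 \cdot 12 \sqrt{v} = 3 + 108 \sqrt{v}$)
$u = 5480685$ ($u = -3 + \left(-1047 - 1971\right) \left(-1974 + 158\right) = -3 - -5480688 = -3 + 5480688 = 5480685$)
$G{\left(k{\left(2 \right)} \right)} + u = \left(3 + 108 \sqrt{1}\right) + 5480685 = \left(3 + 108 \cdot 1\right) + 5480685 = \left(3 + 108\right) + 5480685 = 111 + 5480685 = 5480796$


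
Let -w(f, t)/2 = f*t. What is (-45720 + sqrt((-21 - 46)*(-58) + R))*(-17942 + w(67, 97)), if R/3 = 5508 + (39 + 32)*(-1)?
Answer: 1414576800 - 30940*sqrt(20197) ≈ 1.4102e+9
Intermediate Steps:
w(f, t) = -2*f*t
R = 16311 (R = 3*(5508 + (39 + 32)*(-1)) = 3*(5508 + 71*(-1)) = 3*(5508 - 71) = 3*5437 = 16311)
(-45720 + sqrt((-21 - 46)*(-58) + R))*(-17942 + w(67, 97)) = (-45720 + sqrt((-21 - 46)*(-58) + 16311))*(-17942 - 2*67*97) = (-45720 + sqrt(-67*(-58) + 16311))*(-17942 - 12998) = (-45720 + sqrt(3886 + 16311))*(-30940) = (-45720 + sqrt(20197))*(-30940) = 1414576800 - 30940*sqrt(20197)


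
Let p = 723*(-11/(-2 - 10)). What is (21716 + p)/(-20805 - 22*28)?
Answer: -89515/85684 ≈ -1.0447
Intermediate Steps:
p = 2651/4 (p = 723*(-11/(-12)) = 723*(-11*(-1/12)) = 723*(11/12) = 2651/4 ≈ 662.75)
(21716 + p)/(-20805 - 22*28) = (21716 + 2651/4)/(-20805 - 22*28) = 89515/(4*(-20805 - 616)) = (89515/4)/(-21421) = (89515/4)*(-1/21421) = -89515/85684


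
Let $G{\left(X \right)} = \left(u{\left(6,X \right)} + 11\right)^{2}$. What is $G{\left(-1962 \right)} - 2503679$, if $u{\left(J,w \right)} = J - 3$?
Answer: $-2503483$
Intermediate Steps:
$u{\left(J,w \right)} = -3 + J$ ($u{\left(J,w \right)} = J - 3 = -3 + J$)
$G{\left(X \right)} = 196$ ($G{\left(X \right)} = \left(\left(-3 + 6\right) + 11\right)^{2} = \left(3 + 11\right)^{2} = 14^{2} = 196$)
$G{\left(-1962 \right)} - 2503679 = 196 - 2503679 = -2503483$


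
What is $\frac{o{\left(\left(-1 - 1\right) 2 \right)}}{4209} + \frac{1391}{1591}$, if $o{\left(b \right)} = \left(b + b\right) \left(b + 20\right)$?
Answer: $\frac{5651071}{6696519} \approx 0.84388$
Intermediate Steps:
$o{\left(b \right)} = 2 b \left(20 + b\right)$
$\frac{o{\left(\left(-1 - 1\right) 2 \right)}}{4209} + \frac{1391}{1591} = \frac{2 \left(-1 - 1\right) 2 \left(20 + \left(-1 - 1\right) 2\right)}{4209} + \frac{1391}{1591} = 2 \left(\left(-2\right) 2\right) \left(20 - 4\right) \frac{1}{4209} + 1391 \cdot \frac{1}{1591} = 2 \left(-4\right) \left(20 - 4\right) \frac{1}{4209} + \frac{1391}{1591} = 2 \left(-4\right) 16 \cdot \frac{1}{4209} + \frac{1391}{1591} = \left(-128\right) \frac{1}{4209} + \frac{1391}{1591} = - \frac{128}{4209} + \frac{1391}{1591} = \frac{5651071}{6696519}$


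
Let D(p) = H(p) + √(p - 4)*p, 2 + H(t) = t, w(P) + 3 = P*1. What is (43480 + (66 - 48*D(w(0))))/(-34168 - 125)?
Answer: -43786/34293 - 48*I*√7/11431 ≈ -1.2768 - 0.01111*I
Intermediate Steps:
w(P) = -3 + P (w(P) = -3 + P*1 = -3 + P)
H(t) = -2 + t
D(p) = -2 + p + p*√(-4 + p) (D(p) = (-2 + p) + √(p - 4)*p = (-2 + p) + √(-4 + p)*p = (-2 + p) + p*√(-4 + p) = -2 + p + p*√(-4 + p))
(43480 + (66 - 48*D(w(0))))/(-34168 - 125) = (43480 + (66 - 48*(-2 + (-3 + 0) + (-3 + 0)*√(-4 + (-3 + 0)))))/(-34168 - 125) = (43480 + (66 - 48*(-2 - 3 - 3*√(-4 - 3))))/(-34293) = (43480 + (66 - 48*(-2 - 3 - 3*I*√7)))*(-1/34293) = (43480 + (66 - 48*(-5 - 3*I*√7)))*(-1/34293) = (43480 + (66 + (240 + 144*I*√7)))*(-1/34293) = (43480 + (306 + 144*I*√7))*(-1/34293) = (43786 + 144*I*√7)*(-1/34293) = -43786/34293 - 48*I*√7/11431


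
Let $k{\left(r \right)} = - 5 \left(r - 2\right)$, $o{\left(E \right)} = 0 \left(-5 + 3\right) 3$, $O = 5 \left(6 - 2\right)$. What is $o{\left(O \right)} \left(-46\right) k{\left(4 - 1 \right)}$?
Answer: $0$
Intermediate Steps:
$O = 20$ ($O = 5 \cdot 4 = 20$)
$o{\left(E \right)} = 0$ ($o{\left(E \right)} = 0 \left(-2\right) 3 = 0 \cdot 3 = 0$)
$k{\left(r \right)} = 10 - 5 r$ ($k{\left(r \right)} = - 5 \left(-2 + r\right) = 10 - 5 r$)
$o{\left(O \right)} \left(-46\right) k{\left(4 - 1 \right)} = 0 \left(-46\right) \left(10 - 5 \left(4 - 1\right)\right) = 0 \left(10 - 15\right) = 0 \left(-5\right) = 0$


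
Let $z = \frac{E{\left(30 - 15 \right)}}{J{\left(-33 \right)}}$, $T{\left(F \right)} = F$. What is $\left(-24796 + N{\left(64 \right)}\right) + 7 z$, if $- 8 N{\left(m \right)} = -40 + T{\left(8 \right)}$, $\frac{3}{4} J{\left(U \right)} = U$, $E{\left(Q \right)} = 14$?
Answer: $- \frac{545473}{22} \approx -24794.0$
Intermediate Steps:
$J{\left(U \right)} = \frac{4 U}{3}$
$N{\left(m \right)} = 4$ ($N{\left(m \right)} = - \frac{-40 + 8}{8} = \left(- \frac{1}{8}\right) \left(-32\right) = 4$)
$z = - \frac{7}{22}$ ($z = \frac{14}{\frac{4}{3} \left(-33\right)} = \frac{14}{-44} = 14 \left(- \frac{1}{44}\right) = - \frac{7}{22} \approx -0.31818$)
$\left(-24796 + N{\left(64 \right)}\right) + 7 z = \left(-24796 + 4\right) + 7 \left(- \frac{7}{22}\right) = -24792 - \frac{49}{22} = - \frac{545473}{22}$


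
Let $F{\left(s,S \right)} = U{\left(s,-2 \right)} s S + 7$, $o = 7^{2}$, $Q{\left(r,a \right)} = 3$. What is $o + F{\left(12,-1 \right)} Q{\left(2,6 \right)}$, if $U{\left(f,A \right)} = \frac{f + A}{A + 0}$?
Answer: $250$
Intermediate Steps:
$U{\left(f,A \right)} = \frac{A + f}{A}$
$o = 49$
$F{\left(s,S \right)} = 7 + S s \left(1 - \frac{s}{2}\right)$ ($F{\left(s,S \right)} = \frac{-2 + s}{-2} s S + 7 = - \frac{-2 + s}{2} s S + 7 = \left(1 - \frac{s}{2}\right) s S + 7 = s \left(1 - \frac{s}{2}\right) S + 7 = S s \left(1 - \frac{s}{2}\right) + 7 = 7 + S s \left(1 - \frac{s}{2}\right)$)
$o + F{\left(12,-1 \right)} Q{\left(2,6 \right)} = 49 + \left(7 + \frac{1}{2} \left(-1\right) 12 \left(2 - 12\right)\right) 3 = 49 + \left(7 + \frac{1}{2} \left(-1\right) 12 \left(-10\right)\right) 3 = 49 + \left(7 + 60\right) 3 = 49 + 67 \cdot 3 = 49 + 201 = 250$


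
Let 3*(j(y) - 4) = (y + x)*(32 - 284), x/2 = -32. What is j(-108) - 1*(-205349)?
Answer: 219801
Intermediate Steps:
x = -64 (x = 2*(-32) = -64)
j(y) = 5380 - 84*y (j(y) = 4 + ((y - 64)*(32 - 284))/3 = 4 + ((-64 + y)*(-252))/3 = 4 + (16128 - 252*y)/3 = 4 + (5376 - 84*y) = 5380 - 84*y)
j(-108) - 1*(-205349) = (5380 - 84*(-108)) - 1*(-205349) = (5380 + 9072) + 205349 = 14452 + 205349 = 219801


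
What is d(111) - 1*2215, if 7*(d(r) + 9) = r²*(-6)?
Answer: -89494/7 ≈ -12785.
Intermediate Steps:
d(r) = -9 - 6*r²/7 (d(r) = -9 + (r²*(-6))/7 = -9 + (-6*r²)/7 = -9 - 6*r²/7)
d(111) - 1*2215 = (-9 - 6/7*111²) - 1*2215 = (-9 - 6/7*12321) - 2215 = (-9 - 73926/7) - 2215 = -73989/7 - 2215 = -89494/7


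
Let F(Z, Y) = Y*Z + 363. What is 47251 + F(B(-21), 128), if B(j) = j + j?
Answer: 42238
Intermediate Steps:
B(j) = 2*j
F(Z, Y) = 363 + Y*Z
47251 + F(B(-21), 128) = 47251 + (363 + 128*(2*(-21))) = 47251 + (363 + 128*(-42)) = 47251 + (363 - 5376) = 47251 - 5013 = 42238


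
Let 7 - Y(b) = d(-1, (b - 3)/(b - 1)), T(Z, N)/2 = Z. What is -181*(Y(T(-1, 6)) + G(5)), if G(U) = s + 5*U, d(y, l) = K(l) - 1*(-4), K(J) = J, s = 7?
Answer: -18100/3 ≈ -6033.3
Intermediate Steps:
T(Z, N) = 2*Z
d(y, l) = 4 + l (d(y, l) = l - 1*(-4) = l + 4 = 4 + l)
Y(b) = 3 - (-3 + b)/(-1 + b) (Y(b) = 7 - (4 + (b - 3)/(b - 1)) = 7 - (4 + (-3 + b)/(-1 + b)) = 7 + (-4 - (-3 + b)/(-1 + b)) = 3 - (-3 + b)/(-1 + b))
G(U) = 7 + 5*U
-181*(Y(T(-1, 6)) + G(5)) = -181*(2*(2*(-1))/(-1 + 2*(-1)) + (7 + 5*5)) = -181*(2*(-2)/(-1 - 2) + (7 + 25)) = -181*(2*(-2)/(-3) + 32) = -181*(2*(-2)*(-1/3) + 32) = -181*(4/3 + 32) = -181*100/3 = -18100/3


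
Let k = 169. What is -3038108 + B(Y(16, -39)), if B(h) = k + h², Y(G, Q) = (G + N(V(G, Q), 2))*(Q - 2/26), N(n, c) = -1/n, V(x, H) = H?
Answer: -680092932011/257049 ≈ -2.6458e+6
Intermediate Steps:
Y(G, Q) = (-1/13 + Q)*(G - 1/Q) (Y(G, Q) = (G - 1/Q)*(Q - 2/26) = (G - 1/Q)*(Q - 2*1/26) = (G - 1/Q)*(Q - 1/13) = (G - 1/Q)*(-1/13 + Q) = (-1/13 + Q)*(G - 1/Q))
B(h) = 169 + h²
-3038108 + B(Y(16, -39)) = -3038108 + (169 + (-1 - 1/13*16 + (1/13)/(-39) + 16*(-39))²) = -3038108 + (169 + (-1 - 16/13 + (1/13)*(-1/39) - 624)²) = -3038108 + (169 + (-1 - 16/13 - 1/507 - 624)²) = -3038108 + (169 + (-317500/507)²) = -3038108 + (169 + 100806250000/257049) = -3038108 + 100849691281/257049 = -680092932011/257049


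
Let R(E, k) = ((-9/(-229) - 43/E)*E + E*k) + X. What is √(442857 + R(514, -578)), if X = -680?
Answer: 2*√1901801719/229 ≈ 380.87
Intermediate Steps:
R(E, k) = -680 + E*k + E*(9/229 - 43/E) (R(E, k) = ((-9/(-229) - 43/E)*E + E*k) - 680 = ((-9*(-1/229) - 43/E)*E + E*k) - 680 = ((9/229 - 43/E)*E + E*k) - 680 = (E*(9/229 - 43/E) + E*k) - 680 = (E*k + E*(9/229 - 43/E)) - 680 = -680 + E*k + E*(9/229 - 43/E))
√(442857 + R(514, -578)) = √(442857 + (-723 + (9/229)*514 + 514*(-578))) = √(442857 + (-723 + 4626/229 - 297092)) = √(442857 - 68195009/229) = √(33219244/229) = 2*√1901801719/229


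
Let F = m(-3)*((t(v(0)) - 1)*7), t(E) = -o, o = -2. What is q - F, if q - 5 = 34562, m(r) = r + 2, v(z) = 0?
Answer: 34574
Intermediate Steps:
m(r) = 2 + r
t(E) = 2 (t(E) = -1*(-2) = 2)
F = -7 (F = (2 - 3)*((2 - 1)*7) = -7 ≈ -7.0000)
q = 34567 (q = 5 + 34562 = 34567)
q - F = 34567 - 1*(-7) = 34567 + 7 = 34574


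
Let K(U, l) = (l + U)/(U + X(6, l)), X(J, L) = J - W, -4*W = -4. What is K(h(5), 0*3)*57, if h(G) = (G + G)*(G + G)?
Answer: 380/7 ≈ 54.286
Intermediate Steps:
W = 1 (W = -¼*(-4) = 1)
h(G) = 4*G² (h(G) = (2*G)*(2*G) = 4*G²)
X(J, L) = -1 + J (X(J, L) = J - 1*1 = J - 1 = -1 + J)
K(U, l) = (U + l)/(5 + U) (K(U, l) = (l + U)/(U + (-1 + 6)) = (U + l)/(U + 5) = (U + l)/(5 + U))
K(h(5), 0*3)*57 = ((4*5² + 0*3)/(5 + 4*5²))*57 = ((4*25 + 0)/(5 + 4*25))*57 = ((100 + 0)/(5 + 100))*57 = (100/105)*57 = ((1/105)*100)*57 = (20/21)*57 = 380/7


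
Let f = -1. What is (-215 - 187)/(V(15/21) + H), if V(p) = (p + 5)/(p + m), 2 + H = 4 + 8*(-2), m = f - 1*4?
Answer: 603/23 ≈ 26.217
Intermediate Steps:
m = -5 (m = -1 - 1*4 = -1 - 4 = -5)
H = -14 (H = -2 + (4 + 8*(-2)) = -2 + (4 - 16) = -2 - 12 = -14)
V(p) = (5 + p)/(-5 + p) (V(p) = (p + 5)/(p - 5) = (5 + p)/(-5 + p))
(-215 - 187)/(V(15/21) + H) = (-215 - 187)/((5 + 15/21)/(-5 + 15/21) - 14) = -402/((5 + 15*(1/21))/(-5 + 15*(1/21)) - 14) = -402/((5 + 5/7)/(-5 + 5/7) - 14) = -402/((40/7)/(-30/7) - 14) = -402/(-7/30*40/7 - 14) = -402/(-4/3 - 14) = -402/(-46/3) = -402*(-3/46) = 603/23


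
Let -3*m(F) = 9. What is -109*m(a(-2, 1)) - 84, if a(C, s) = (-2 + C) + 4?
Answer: 243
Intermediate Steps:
a(C, s) = 2 + C
m(F) = -3 (m(F) = -1/3*9 = -3)
-109*m(a(-2, 1)) - 84 = -109*(-3) - 84 = 327 - 84 = 243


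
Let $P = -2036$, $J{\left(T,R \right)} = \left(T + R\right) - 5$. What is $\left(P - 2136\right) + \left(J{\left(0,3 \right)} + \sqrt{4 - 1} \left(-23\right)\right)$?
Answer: $-4174 - 23 \sqrt{3} \approx -4213.8$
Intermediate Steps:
$J{\left(T,R \right)} = -5 + R + T$ ($J{\left(T,R \right)} = \left(R + T\right) - 5 = -5 + R + T$)
$\left(P - 2136\right) + \left(J{\left(0,3 \right)} + \sqrt{4 - 1} \left(-23\right)\right) = \left(-2036 - 2136\right) + \left(\left(-5 + 3 + 0\right) + \sqrt{4 - 1} \left(-23\right)\right) = -4172 + \left(-2 + \sqrt{3} \left(-23\right)\right) = -4172 - \left(2 + 23 \sqrt{3}\right) = -4174 - 23 \sqrt{3}$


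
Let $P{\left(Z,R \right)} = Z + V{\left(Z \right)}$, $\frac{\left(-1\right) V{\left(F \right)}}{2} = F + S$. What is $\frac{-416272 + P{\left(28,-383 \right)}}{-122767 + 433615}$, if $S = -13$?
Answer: $- \frac{69379}{51808} \approx -1.3392$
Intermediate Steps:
$V{\left(F \right)} = 26 - 2 F$ ($V{\left(F \right)} = - 2 \left(F - 13\right) = - 2 \left(-13 + F\right) = 26 - 2 F$)
$P{\left(Z,R \right)} = 26 - Z$ ($P{\left(Z,R \right)} = Z - \left(-26 + 2 Z\right) = 26 - Z$)
$\frac{-416272 + P{\left(28,-383 \right)}}{-122767 + 433615} = \frac{-416272 + \left(26 - 28\right)}{-122767 + 433615} = \frac{-416272 + \left(26 - 28\right)}{310848} = \left(-416272 - 2\right) \frac{1}{310848} = \left(-416274\right) \frac{1}{310848} = - \frac{69379}{51808}$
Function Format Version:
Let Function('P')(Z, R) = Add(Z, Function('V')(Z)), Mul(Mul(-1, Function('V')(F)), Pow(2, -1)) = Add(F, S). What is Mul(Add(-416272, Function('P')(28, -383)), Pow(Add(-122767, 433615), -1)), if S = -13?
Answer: Rational(-69379, 51808) ≈ -1.3392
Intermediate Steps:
Function('V')(F) = Add(26, Mul(-2, F)) (Function('V')(F) = Mul(-2, Add(F, -13)) = Mul(-2, Add(-13, F)) = Add(26, Mul(-2, F)))
Function('P')(Z, R) = Add(26, Mul(-1, Z)) (Function('P')(Z, R) = Add(Z, Add(26, Mul(-2, Z))) = Add(26, Mul(-1, Z)))
Mul(Add(-416272, Function('P')(28, -383)), Pow(Add(-122767, 433615), -1)) = Mul(Add(-416272, Add(26, Mul(-1, 28))), Pow(Add(-122767, 433615), -1)) = Mul(Add(-416272, Add(26, -28)), Pow(310848, -1)) = Mul(Add(-416272, -2), Rational(1, 310848)) = Mul(-416274, Rational(1, 310848)) = Rational(-69379, 51808)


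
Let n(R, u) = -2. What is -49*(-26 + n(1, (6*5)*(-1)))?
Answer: 1372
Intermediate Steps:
-49*(-26 + n(1, (6*5)*(-1))) = -49*(-26 - 2) = -49*(-28) = 1372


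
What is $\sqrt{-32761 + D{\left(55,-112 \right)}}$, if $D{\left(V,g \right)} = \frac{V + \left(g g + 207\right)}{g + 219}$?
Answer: $\frac{3 i \sqrt{41523383}}{107} \approx 180.67 i$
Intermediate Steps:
$D{\left(V,g \right)} = \frac{207 + V + g^{2}}{219 + g}$ ($D{\left(V,g \right)} = \frac{V + \left(g^{2} + 207\right)}{219 + g} = \frac{V + \left(207 + g^{2}\right)}{219 + g} = \frac{207 + V + g^{2}}{219 + g}$)
$\sqrt{-32761 + D{\left(55,-112 \right)}} = \sqrt{-32761 + \frac{207 + 55 + \left(-112\right)^{2}}{219 - 112}} = \sqrt{-32761 + \frac{207 + 55 + 12544}{107}} = \sqrt{-32761 + \frac{1}{107} \cdot 12806} = \sqrt{-32761 + \frac{12806}{107}} = \sqrt{- \frac{3492621}{107}} = \frac{3 i \sqrt{41523383}}{107}$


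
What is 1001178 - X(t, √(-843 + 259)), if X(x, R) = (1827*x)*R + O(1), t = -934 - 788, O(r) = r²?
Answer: 1001177 + 6292188*I*√146 ≈ 1.0012e+6 + 7.6029e+7*I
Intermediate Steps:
t = -1722
X(x, R) = 1 + 1827*R*x (X(x, R) = (1827*x)*R + 1² = 1827*R*x + 1 = 1 + 1827*R*x)
1001178 - X(t, √(-843 + 259)) = 1001178 - (1 + 1827*√(-843 + 259)*(-1722)) = 1001178 - (1 + 1827*√(-584)*(-1722)) = 1001178 - (1 + 1827*(2*I*√146)*(-1722)) = 1001178 - (1 - 6292188*I*√146) = 1001178 + (-1 + 6292188*I*√146) = 1001177 + 6292188*I*√146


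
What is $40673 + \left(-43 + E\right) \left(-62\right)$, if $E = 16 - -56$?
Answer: $38875$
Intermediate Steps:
$E = 72$ ($E = 16 + 56 = 72$)
$40673 + \left(-43 + E\right) \left(-62\right) = 40673 + \left(-43 + 72\right) \left(-62\right) = 40673 + 29 \left(-62\right) = 40673 - 1798 = 38875$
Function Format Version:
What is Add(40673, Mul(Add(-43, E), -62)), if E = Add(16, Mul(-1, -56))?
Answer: 38875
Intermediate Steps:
E = 72 (E = Add(16, 56) = 72)
Add(40673, Mul(Add(-43, E), -62)) = Add(40673, Mul(Add(-43, 72), -62)) = Add(40673, Mul(29, -62)) = Add(40673, -1798) = 38875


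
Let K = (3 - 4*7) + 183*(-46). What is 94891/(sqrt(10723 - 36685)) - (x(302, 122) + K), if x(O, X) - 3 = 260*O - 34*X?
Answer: -65932 - 94891*I*sqrt(25962)/25962 ≈ -65932.0 - 588.92*I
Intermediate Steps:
x(O, X) = 3 - 34*X + 260*O (x(O, X) = 3 + (260*O - 34*X) = 3 + (-34*X + 260*O) = 3 - 34*X + 260*O)
K = -8443 (K = (3 - 28) - 8418 = -25 - 8418 = -8443)
94891/(sqrt(10723 - 36685)) - (x(302, 122) + K) = 94891/(sqrt(10723 - 36685)) - ((3 - 34*122 + 260*302) - 8443) = 94891/(sqrt(-25962)) - ((3 - 4148 + 78520) - 8443) = 94891/((I*sqrt(25962))) - (74375 - 8443) = 94891*(-I*sqrt(25962)/25962) - 1*65932 = -94891*I*sqrt(25962)/25962 - 65932 = -65932 - 94891*I*sqrt(25962)/25962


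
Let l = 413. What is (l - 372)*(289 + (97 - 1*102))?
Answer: 11644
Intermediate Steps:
(l - 372)*(289 + (97 - 1*102)) = (413 - 372)*(289 + (97 - 1*102)) = 41*(289 + (97 - 102)) = 41*(289 - 5) = 41*284 = 11644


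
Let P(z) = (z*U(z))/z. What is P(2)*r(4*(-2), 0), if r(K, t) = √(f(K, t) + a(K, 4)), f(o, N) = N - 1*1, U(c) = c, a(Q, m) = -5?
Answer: 2*I*√6 ≈ 4.899*I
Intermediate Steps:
f(o, N) = -1 + N (f(o, N) = N - 1 = -1 + N)
P(z) = z (P(z) = (z*z)/z = z²/z = z)
r(K, t) = √(-6 + t) (r(K, t) = √((-1 + t) - 5) = √(-6 + t))
P(2)*r(4*(-2), 0) = 2*√(-6 + 0) = 2*√(-6) = 2*(I*√6) = 2*I*√6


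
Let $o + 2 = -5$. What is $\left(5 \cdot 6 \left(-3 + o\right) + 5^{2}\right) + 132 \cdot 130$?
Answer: $16885$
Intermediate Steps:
$o = -7$ ($o = -2 - 5 = -7$)
$\left(5 \cdot 6 \left(-3 + o\right) + 5^{2}\right) + 132 \cdot 130 = \left(5 \cdot 6 \left(-3 - 7\right) + 5^{2}\right) + 132 \cdot 130 = \left(5 \cdot 6 \left(-10\right) + 25\right) + 17160 = \left(5 \left(-60\right) + 25\right) + 17160 = \left(-300 + 25\right) + 17160 = -275 + 17160 = 16885$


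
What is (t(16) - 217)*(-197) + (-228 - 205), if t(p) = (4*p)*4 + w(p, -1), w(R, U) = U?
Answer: -7919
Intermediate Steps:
t(p) = -1 + 16*p (t(p) = (4*p)*4 - 1 = 16*p - 1 = -1 + 16*p)
(t(16) - 217)*(-197) + (-228 - 205) = ((-1 + 16*16) - 217)*(-197) + (-228 - 205) = ((-1 + 256) - 217)*(-197) - 433 = (255 - 217)*(-197) - 433 = 38*(-197) - 433 = -7486 - 433 = -7919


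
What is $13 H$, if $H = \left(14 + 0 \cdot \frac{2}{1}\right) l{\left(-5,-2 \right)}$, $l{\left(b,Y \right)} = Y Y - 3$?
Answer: $182$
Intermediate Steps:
$l{\left(b,Y \right)} = -3 + Y^{2}$ ($l{\left(b,Y \right)} = Y^{2} - 3 = -3 + Y^{2}$)
$H = 14$ ($H = \left(14 + 0 \cdot \frac{2}{1}\right) \left(-3 + \left(-2\right)^{2}\right) = \left(14 + 0 \cdot 2 \cdot 1\right) \left(-3 + 4\right) = \left(14 + 0 \cdot 2\right) 1 = \left(14 + 0\right) 1 = 14 \cdot 1 = 14$)
$13 H = 13 \cdot 14 = 182$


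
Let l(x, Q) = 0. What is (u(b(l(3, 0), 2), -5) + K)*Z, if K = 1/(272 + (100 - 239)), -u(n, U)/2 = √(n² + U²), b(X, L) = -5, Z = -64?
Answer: -64/133 + 640*√2 ≈ 904.62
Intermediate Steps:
u(n, U) = -2*√(U² + n²) (u(n, U) = -2*√(n² + U²) = -2*√(U² + n²))
K = 1/133 (K = 1/(272 - 139) = 1/133 ≈ 0.0075188)
(u(b(l(3, 0), 2), -5) + K)*Z = (-2*√((-5)² + (-5)²) + 1/133)*(-64) = (-2*√(25 + 25) + 1/133)*(-64) = (-10*√2 + 1/133)*(-64) = (1/133 - 10*√2)*(-64) = -64/133 + 640*√2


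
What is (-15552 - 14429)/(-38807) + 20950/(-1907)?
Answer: -755832883/74004949 ≈ -10.213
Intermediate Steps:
(-15552 - 14429)/(-38807) + 20950/(-1907) = -29981*(-1/38807) + 20950*(-1/1907) = 29981/38807 - 20950/1907 = -755832883/74004949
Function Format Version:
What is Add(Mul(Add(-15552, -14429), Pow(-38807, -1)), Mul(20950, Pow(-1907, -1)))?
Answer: Rational(-755832883, 74004949) ≈ -10.213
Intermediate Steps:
Add(Mul(Add(-15552, -14429), Pow(-38807, -1)), Mul(20950, Pow(-1907, -1))) = Add(Mul(-29981, Rational(-1, 38807)), Mul(20950, Rational(-1, 1907))) = Add(Rational(29981, 38807), Rational(-20950, 1907)) = Rational(-755832883, 74004949)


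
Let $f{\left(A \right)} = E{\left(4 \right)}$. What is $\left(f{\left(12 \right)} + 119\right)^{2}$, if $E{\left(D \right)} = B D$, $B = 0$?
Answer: $14161$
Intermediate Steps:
$E{\left(D \right)} = 0$ ($E{\left(D \right)} = 0 D = 0$)
$f{\left(A \right)} = 0$
$\left(f{\left(12 \right)} + 119\right)^{2} = \left(0 + 119\right)^{2} = 119^{2} = 14161$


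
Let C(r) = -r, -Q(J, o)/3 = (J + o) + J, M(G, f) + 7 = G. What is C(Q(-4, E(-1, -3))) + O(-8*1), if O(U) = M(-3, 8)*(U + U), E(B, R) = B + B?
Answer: 130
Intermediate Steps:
M(G, f) = -7 + G
E(B, R) = 2*B
O(U) = -20*U (O(U) = (-7 - 3)*(U + U) = -20*U)
Q(J, o) = -6*J - 3*o (Q(J, o) = -3*((J + o) + J) = -3*(o + 2*J) = -6*J - 3*o)
C(Q(-4, E(-1, -3))) + O(-8*1) = -(-6*(-4) - 6*(-1)) - (-160) = -(24 - 3*(-2)) - 20*(-8) = -(24 + 6) + 160 = -1*30 + 160 = -30 + 160 = 130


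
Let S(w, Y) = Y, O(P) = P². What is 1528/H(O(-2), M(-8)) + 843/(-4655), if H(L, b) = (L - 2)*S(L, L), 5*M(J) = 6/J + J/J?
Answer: 888262/4655 ≈ 190.82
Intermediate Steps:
M(J) = ⅕ + 6/(5*J) (M(J) = (6/J + J/J)/5 = (6/J + 1)/5 = (1 + 6/J)/5 = ⅕ + 6/(5*J))
H(L, b) = L*(-2 + L) (H(L, b) = (L - 2)*L = (-2 + L)*L = L*(-2 + L))
1528/H(O(-2), M(-8)) + 843/(-4655) = 1528/(((-2)²*(-2 + (-2)²))) + 843/(-4655) = 1528/((4*(-2 + 4))) + 843*(-1/4655) = 1528/((4*2)) - 843/4655 = 1528/8 - 843/4655 = 1528*(⅛) - 843/4655 = 191 - 843/4655 = 888262/4655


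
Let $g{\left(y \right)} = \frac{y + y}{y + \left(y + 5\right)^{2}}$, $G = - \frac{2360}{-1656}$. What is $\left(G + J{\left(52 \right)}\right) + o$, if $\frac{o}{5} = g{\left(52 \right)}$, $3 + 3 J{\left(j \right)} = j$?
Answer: $\frac{12242116}{683307} \approx 17.916$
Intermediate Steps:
$J{\left(j \right)} = -1 + \frac{j}{3}$
$G = \frac{295}{207}$ ($G = \left(-2360\right) \left(- \frac{1}{1656}\right) = \frac{295}{207} \approx 1.4251$)
$g{\left(y \right)} = \frac{2 y}{y + \left(5 + y\right)^{2}}$
$o = \frac{520}{3301}$ ($o = 5 \cdot 2 \cdot 52 \frac{1}{52 + \left(5 + 52\right)^{2}} = 5 \cdot 2 \cdot 52 \frac{1}{52 + 57^{2}} = 5 \cdot 2 \cdot 52 \frac{1}{52 + 3249} = 5 \cdot 2 \cdot 52 \cdot \frac{1}{3301} = 5 \cdot \frac{104}{3301} = \frac{520}{3301} \approx 0.15753$)
$\left(G + J{\left(52 \right)}\right) + o = \left(\frac{295}{207} + \left(-1 + \frac{1}{3} \cdot 52\right)\right) + \frac{520}{3301} = \left(\frac{295}{207} + \left(-1 + \frac{52}{3}\right)\right) + \frac{520}{3301} = \left(\frac{295}{207} + \frac{49}{3}\right) + \frac{520}{3301} = \frac{3676}{207} + \frac{520}{3301} = \frac{12242116}{683307}$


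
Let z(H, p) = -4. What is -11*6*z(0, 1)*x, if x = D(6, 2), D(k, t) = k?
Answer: 1584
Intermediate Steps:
x = 6
-11*6*z(0, 1)*x = -11*6*(-4)*6 = -(-264)*6 = -11*(-144) = 1584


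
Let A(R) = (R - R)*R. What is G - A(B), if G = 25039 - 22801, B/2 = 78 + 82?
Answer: 2238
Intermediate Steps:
B = 320 (B = 2*(78 + 82) = 2*160 = 320)
A(R) = 0 (A(R) = 0*R = 0)
G = 2238
G - A(B) = 2238 - 1*0 = 2238 + 0 = 2238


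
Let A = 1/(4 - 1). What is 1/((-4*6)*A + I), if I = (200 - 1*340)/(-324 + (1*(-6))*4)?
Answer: -87/661 ≈ -0.13162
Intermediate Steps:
A = ⅓ (A = 1/3 = ⅓ ≈ 0.33333)
I = 35/87 (I = (200 - 340)/(-324 - 6*4) = -140/(-324 - 24) = -140/(-348) = -140*(-1/348) = 35/87 ≈ 0.40230)
1/((-4*6)*A + I) = 1/(-4*6*(⅓) + 35/87) = 1/(-24*⅓ + 35/87) = 1/(-8 + 35/87) = 1/(-661/87) = -87/661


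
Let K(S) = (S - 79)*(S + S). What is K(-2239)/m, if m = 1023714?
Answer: 5190002/511857 ≈ 10.140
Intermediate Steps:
K(S) = 2*S*(-79 + S) (K(S) = (-79 + S)*(2*S) = 2*S*(-79 + S))
K(-2239)/m = (2*(-2239)*(-79 - 2239))/1023714 = (2*(-2239)*(-2318))*(1/1023714) = 10380004*(1/1023714) = 5190002/511857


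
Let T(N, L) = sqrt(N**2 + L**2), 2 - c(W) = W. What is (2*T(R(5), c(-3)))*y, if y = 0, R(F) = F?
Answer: 0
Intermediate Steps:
c(W) = 2 - W
T(N, L) = sqrt(L**2 + N**2)
(2*T(R(5), c(-3)))*y = (2*sqrt((2 - 1*(-3))**2 + 5**2))*0 = (2*sqrt((2 + 3)**2 + 25))*0 = (2*sqrt(5**2 + 25))*0 = (2*sqrt(25 + 25))*0 = (2*sqrt(50))*0 = (2*(5*sqrt(2)))*0 = (10*sqrt(2))*0 = 0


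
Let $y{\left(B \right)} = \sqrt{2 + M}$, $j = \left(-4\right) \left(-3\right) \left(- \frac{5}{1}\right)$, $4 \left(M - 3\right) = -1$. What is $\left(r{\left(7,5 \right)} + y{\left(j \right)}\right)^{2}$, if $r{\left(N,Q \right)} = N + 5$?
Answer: $\frac{\left(24 + \sqrt{19}\right)^{2}}{4} \approx 201.06$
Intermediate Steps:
$r{\left(N,Q \right)} = 5 + N$
$M = \frac{11}{4}$ ($M = 3 + \frac{1}{4} \left(-1\right) = 3 - \frac{1}{4} = \frac{11}{4} \approx 2.75$)
$j = -60$ ($j = 12 \left(\left(-5\right) 1\right) = 12 \left(-5\right) = -60$)
$y{\left(B \right)} = \frac{\sqrt{19}}{2}$ ($y{\left(B \right)} = \sqrt{2 + \frac{11}{4}} = \sqrt{\frac{19}{4}} = \frac{\sqrt{19}}{2}$)
$\left(r{\left(7,5 \right)} + y{\left(j \right)}\right)^{2} = \left(\left(5 + 7\right) + \frac{\sqrt{19}}{2}\right)^{2} = \left(12 + \frac{\sqrt{19}}{2}\right)^{2}$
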